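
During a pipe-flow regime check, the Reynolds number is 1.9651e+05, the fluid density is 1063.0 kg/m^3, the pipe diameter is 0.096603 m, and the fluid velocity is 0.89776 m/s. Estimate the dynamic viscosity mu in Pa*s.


mu = rho * vel * D / Re
mu = 1063.0 * 0.89776 * 0.096603 / 1.9651e+05
mu = 0.00046914 Pa*s


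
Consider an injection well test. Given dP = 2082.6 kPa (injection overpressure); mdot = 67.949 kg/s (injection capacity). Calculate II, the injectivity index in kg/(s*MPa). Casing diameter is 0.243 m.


II = mdot * 1000 / dP
II = 67.949 * 1000 / 2082.6
II = 32.627 kg/(s*MPa)


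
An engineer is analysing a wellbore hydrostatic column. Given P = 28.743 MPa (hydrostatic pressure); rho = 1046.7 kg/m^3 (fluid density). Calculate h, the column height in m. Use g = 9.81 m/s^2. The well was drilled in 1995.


h = P * 1e6 / (g * rho)
h = 28.743 * 1e6 / (9.81 * 1046.7)
h = 2799.2 m


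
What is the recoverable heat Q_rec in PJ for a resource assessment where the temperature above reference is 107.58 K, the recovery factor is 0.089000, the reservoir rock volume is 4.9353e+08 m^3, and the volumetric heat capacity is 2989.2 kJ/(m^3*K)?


Step 1: Q_s = Vr*rhoc*dT/1e12 = 4.9353e+08*2989.2*107.58/1e12 = 158.7085 PJ
Step 2: Q_rec = Q_s * RF = 158.7085 * 0.089 = 14.125 PJ
Q_rec = 14.125 PJ


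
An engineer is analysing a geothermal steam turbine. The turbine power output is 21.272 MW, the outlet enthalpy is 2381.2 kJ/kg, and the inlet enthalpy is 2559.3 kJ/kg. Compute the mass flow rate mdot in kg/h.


mdot = P * 1000 / (h_in - h_out)
mdot = 21.272 * 1000 / (2559.3 - 2381.2)
mdot = 119.4385 kg/s
Convert: 119.4385 kg/s * 3600.0 = 4.2998e+05 kg/h
mdot = 4.2998e+05 kg/h


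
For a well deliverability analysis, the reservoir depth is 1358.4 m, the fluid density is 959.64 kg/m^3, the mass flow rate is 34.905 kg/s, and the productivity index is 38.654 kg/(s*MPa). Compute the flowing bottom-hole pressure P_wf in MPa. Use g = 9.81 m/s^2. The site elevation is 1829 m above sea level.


Step 1: P_i = rho*g*h/1e6 = 959.64*9.81*1358.4/1e6 = 12.78807 MPa
Step 2: P_wf = P_i - mdot/PI = 12.78807 - 34.905/38.654 = 11.885 MPa
P_wf = 11.885 MPa


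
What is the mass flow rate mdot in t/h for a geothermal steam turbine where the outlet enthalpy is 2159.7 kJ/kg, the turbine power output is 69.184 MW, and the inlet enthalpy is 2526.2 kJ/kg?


mdot = P * 1000 / (h_in - h_out)
mdot = 69.184 * 1000 / (2526.2 - 2159.7)
mdot = 188.7694 kg/s
Convert: 188.7694 kg/s * 3.6 = 679.57 t/h
mdot = 679.57 t/h


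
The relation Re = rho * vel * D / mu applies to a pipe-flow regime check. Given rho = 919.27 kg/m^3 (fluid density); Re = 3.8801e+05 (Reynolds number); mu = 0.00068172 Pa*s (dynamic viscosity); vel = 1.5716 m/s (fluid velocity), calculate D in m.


D = Re * mu / (rho * vel)
D = 3.8801e+05 * 0.00068172 / (919.27 * 1.5716)
D = 0.18309 m


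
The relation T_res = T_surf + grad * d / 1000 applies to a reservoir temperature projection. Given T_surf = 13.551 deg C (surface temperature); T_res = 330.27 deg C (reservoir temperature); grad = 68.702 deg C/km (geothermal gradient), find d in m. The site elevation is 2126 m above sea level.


d = (T_res - T_surf) / grad * 1000
d = (330.27 - 13.551) / 68.702 * 1000
d = 4610.0 m


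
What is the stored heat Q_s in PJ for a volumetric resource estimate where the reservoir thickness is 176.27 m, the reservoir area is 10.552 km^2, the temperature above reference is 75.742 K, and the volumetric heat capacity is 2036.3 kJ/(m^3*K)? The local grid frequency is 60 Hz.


Step 1: Vr = A*1e6*hr = 10.552*1e6*176.27 = 1.860001e+09 m^3
Step 2: Q_s = Vr*rhoc*dT/1e12 = 1.860001e+09*2036.3*75.742/1e12 = 286.87 PJ
Q_s = 286.87 PJ


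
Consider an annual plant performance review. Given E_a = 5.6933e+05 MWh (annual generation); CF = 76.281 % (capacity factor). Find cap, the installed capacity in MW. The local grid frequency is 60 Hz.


cap = E_a / (CF/100 * 8760)
cap = 5.6933e+05 / (76.281/100 * 8760)
cap = 85.201 MW


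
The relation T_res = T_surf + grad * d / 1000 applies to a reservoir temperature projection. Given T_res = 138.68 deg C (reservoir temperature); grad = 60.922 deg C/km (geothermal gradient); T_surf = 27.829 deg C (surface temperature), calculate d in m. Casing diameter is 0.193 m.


d = (T_res - T_surf) / grad * 1000
d = (138.68 - 27.829) / 60.922 * 1000
d = 1819.6 m


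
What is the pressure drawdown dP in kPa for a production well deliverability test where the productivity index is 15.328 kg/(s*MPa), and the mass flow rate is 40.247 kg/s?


dP = mdot * 1000 / PI
dP = 40.247 * 1000 / 15.328
dP = 2625.7 kPa


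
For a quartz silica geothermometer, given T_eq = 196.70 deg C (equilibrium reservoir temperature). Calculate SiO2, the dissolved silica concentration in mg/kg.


SiO2 = 10^(5.19 - 1309/(T_eq + 273.15))
SiO2 = 10^(5.19 - 1309/(196.70 + 273.15))
SiO2 = 253.52 mg/kg


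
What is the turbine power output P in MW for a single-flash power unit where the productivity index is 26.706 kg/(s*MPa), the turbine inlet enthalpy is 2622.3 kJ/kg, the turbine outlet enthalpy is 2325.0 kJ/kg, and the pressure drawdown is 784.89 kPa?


Step 1: mdot = PI * dP / 1000 = 26.706 * 784.89 / 1000 = 20.96127 kg/s
Step 2: P = mdot*(h_in - h_out)/1000 = 20.96127*(2622.3 - 2325.0)/1000 = 6.2318 MW
P = 6.2318 MW


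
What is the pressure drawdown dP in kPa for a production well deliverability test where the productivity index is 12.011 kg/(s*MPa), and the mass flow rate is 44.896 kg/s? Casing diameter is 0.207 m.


dP = mdot * 1000 / PI
dP = 44.896 * 1000 / 12.011
dP = 3737.9 kPa


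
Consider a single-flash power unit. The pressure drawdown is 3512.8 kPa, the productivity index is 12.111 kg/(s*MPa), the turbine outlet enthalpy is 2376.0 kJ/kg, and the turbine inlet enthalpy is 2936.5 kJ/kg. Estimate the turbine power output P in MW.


Step 1: mdot = PI * dP / 1000 = 12.111 * 3512.8 / 1000 = 42.54352 kg/s
Step 2: P = mdot*(h_in - h_out)/1000 = 42.54352*(2936.5 - 2376.0)/1000 = 23.846 MW
P = 23.846 MW


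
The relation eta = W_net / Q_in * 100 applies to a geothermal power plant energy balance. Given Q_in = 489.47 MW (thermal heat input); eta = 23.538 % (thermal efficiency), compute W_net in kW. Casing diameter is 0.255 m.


W_net = eta / 100 * Q_in
W_net = 23.538 / 100 * 489.47
W_net = 115.2114 MW
Convert: 115.2114 MW * 1000.0 = 1.1521e+05 kW
W_net = 1.1521e+05 kW


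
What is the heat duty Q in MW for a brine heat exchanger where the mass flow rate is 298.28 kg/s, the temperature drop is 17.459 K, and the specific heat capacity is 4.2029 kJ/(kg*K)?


Q = mdot * cp * dT / 1000
Q = 298.28 * 4.2029 * 17.459 / 1000
Q = 21.887 MW


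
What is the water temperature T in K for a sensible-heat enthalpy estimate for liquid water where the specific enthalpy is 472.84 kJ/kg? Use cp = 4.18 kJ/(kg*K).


T = h / cp
T = 472.84 / 4.18
T = 113.1196 deg C
Convert to K: 113.1196 + 273.15 = 386.27 K
T = 386.27 K


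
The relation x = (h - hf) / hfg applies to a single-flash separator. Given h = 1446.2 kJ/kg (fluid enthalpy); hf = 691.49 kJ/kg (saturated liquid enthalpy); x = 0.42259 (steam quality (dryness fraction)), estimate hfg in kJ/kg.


hfg = (h - hf) / x
hfg = (1446.2 - 691.49) / 0.42259
hfg = 1785.9 kJ/kg


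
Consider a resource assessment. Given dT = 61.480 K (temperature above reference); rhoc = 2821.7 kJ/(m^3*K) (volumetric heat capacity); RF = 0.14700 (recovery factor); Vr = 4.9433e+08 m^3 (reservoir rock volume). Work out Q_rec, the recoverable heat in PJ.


Step 1: Q_s = Vr*rhoc*dT/1e12 = 4.9433e+08*2821.7*61.48/1e12 = 85.75544 PJ
Step 2: Q_rec = Q_s * RF = 85.75544 * 0.147 = 12.606 PJ
Q_rec = 12.606 PJ


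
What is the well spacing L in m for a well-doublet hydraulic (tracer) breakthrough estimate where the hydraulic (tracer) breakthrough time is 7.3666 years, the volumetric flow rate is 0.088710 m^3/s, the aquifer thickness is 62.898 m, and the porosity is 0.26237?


L = sqrt(t_bt*365.25*86400*3*Qv / (pi*hr*phi))
L = sqrt(7.3666*365.25*86400*3*0.088710 / (pi*62.898*0.26237))
L = 1092.4 m


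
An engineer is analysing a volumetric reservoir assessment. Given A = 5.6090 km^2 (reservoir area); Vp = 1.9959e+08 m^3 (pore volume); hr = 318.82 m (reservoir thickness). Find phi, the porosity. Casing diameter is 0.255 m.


phi = Vp / (A * 1e6 * hr)
phi = 1.9959e+08 / (5.6090 * 1e6 * 318.82)
phi = 0.11161


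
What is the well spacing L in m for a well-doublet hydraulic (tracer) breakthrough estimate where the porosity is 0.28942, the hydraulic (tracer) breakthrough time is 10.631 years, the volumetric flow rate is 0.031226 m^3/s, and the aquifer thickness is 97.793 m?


L = sqrt(t_bt*365.25*86400*3*Qv / (pi*hr*phi))
L = sqrt(10.631*365.25*86400*3*0.031226 / (pi*97.793*0.28942))
L = 594.52 m


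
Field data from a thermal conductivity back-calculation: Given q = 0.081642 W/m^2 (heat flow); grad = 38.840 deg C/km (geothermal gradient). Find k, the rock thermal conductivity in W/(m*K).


k = q / (grad / 1000)
k = 0.081642 / (38.840 / 1000)
k = 2.1020 W/(m*K)


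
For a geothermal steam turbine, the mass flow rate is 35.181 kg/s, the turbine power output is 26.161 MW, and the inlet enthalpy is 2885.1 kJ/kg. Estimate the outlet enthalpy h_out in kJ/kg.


h_out = h_in - P * 1000 / mdot
h_out = 2885.1 - 26.161 * 1000 / 35.181
h_out = 2141.5 kJ/kg


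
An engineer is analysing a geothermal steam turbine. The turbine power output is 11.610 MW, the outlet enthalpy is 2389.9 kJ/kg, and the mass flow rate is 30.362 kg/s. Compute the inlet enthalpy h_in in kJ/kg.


h_in = h_out + P * 1000 / mdot
h_in = 2389.9 + 11.610 * 1000 / 30.362
h_in = 2772.3 kJ/kg


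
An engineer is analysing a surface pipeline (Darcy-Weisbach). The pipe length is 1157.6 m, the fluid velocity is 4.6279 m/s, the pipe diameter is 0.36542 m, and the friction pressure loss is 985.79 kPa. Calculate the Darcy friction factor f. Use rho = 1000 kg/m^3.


f = dP*1000 / ((L/D)*(rho*vel^2/2))
f = 985.79*1000 / ((1157.6/0.36542)*(1000*4.6279^2/2))
f = 0.029059


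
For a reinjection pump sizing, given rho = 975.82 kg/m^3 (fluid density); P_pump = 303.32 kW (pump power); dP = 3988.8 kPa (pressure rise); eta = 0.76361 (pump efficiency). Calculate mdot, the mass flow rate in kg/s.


mdot = P_pump * rho * eta / dP
mdot = 303.32 * 975.82 * 0.76361 / 3988.8
mdot = 56.663 kg/s


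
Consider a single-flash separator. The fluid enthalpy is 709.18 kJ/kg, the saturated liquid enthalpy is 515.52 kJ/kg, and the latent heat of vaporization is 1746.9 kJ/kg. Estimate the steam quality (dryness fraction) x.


x = (h - hf) / hfg
x = (709.18 - 515.52) / 1746.9
x = 0.11086


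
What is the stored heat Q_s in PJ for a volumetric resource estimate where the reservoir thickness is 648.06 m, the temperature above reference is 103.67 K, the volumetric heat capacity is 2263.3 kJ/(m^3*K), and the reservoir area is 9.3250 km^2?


Step 1: Vr = A*1e6*hr = 9.325*1e6*648.06 = 6.043159e+09 m^3
Step 2: Q_s = Vr*rhoc*dT/1e12 = 6.043159e+09*2263.3*103.67/1e12 = 1417.9 PJ
Q_s = 1417.9 PJ


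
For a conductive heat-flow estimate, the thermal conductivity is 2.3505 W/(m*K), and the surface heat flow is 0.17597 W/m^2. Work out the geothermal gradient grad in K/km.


grad = q * 1000 / k
grad = 0.17597 * 1000 / 2.3505
grad = 74.86492 deg C/km
Convert: 74.86492 deg C/km * 1.0 = 74.865 K/km
grad = 74.865 K/km


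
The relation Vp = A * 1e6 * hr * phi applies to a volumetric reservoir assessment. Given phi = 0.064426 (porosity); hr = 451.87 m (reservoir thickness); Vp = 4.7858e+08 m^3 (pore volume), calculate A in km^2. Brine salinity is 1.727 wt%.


A = Vp / (1e6 * hr * phi)
A = 4.7858e+08 / (1e6 * 451.87 * 0.064426)
A = 16.439 km^2


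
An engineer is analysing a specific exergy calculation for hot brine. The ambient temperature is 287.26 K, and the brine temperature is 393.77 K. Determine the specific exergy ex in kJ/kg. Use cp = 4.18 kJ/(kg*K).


ex = cp * ((T_b - T_0) - T_0 * ln(T_b/T_0))
ex = 4.18 * ((393.77 - 287.26) - 287.26 * ln(393.77/287.26))
ex = 66.521 kJ/kg


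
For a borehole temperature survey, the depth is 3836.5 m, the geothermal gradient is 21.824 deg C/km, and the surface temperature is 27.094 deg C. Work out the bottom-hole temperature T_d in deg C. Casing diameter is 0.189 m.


T_d = T_surf + grad * d / 1000
T_d = 27.094 + 21.824 * 3836.5 / 1000
T_d = 110.82 deg C


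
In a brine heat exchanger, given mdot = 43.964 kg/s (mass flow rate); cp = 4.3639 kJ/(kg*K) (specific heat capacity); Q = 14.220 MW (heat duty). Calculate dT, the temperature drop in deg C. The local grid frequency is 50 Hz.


dT = Q * 1000 / (mdot * cp)
dT = 14.220 * 1000 / (43.964 * 4.3639)
dT = 74.11867 K
Convert (temperature difference, 1 K = 1 deg C): 74.11867 K = 74.11867 deg C
dT = 74.119 deg C


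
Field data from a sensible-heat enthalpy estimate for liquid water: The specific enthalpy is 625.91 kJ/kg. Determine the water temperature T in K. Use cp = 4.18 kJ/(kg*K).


T = h / cp
T = 625.91 / 4.18
T = 149.7392 deg C
Convert to K: 149.7392 + 273.15 = 422.89 K
T = 422.89 K


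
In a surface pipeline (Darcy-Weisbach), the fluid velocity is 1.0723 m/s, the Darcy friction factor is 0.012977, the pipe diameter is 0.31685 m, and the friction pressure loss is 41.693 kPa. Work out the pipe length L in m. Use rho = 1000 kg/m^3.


L = dP*1000*D / (f*rho*vel^2/2)
L = 41.693*1000*0.31685 / (0.012977*1000*1.0723^2/2)
L = 1770.7 m


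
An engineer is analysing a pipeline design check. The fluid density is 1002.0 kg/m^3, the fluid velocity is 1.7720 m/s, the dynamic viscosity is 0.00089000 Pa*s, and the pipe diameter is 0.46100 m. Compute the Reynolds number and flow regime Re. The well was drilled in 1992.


Step 1: Re = rho*vel*D/mu = 1002.0*1.772*0.461/0.00089 = 9.1969e+05
Step 2: Re = 9.1969e+05 > 4000, so flow is turbulent.
Re = 9.1969e+05 (turbulent)


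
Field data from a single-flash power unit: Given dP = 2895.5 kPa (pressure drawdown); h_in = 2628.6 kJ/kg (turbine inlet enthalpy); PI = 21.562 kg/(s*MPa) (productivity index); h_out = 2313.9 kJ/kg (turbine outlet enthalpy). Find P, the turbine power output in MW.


Step 1: mdot = PI * dP / 1000 = 21.562 * 2895.5 / 1000 = 62.43277 kg/s
Step 2: P = mdot*(h_in - h_out)/1000 = 62.43277*(2628.6 - 2313.9)/1000 = 19.648 MW
P = 19.648 MW


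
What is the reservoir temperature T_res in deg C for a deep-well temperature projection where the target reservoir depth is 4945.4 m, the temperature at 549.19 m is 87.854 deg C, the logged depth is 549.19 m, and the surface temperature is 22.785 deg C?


Step 1: grad = (T_d1 - T_surf)/d1 * 1000 = (87.854 - 22.785)/549.19 * 1000 = 118.4818 deg C/km
Step 2: T_res = T_surf + grad*d2/1000 = 22.785 + 118.4818*4945.4/1000 = 608.72 deg C
T_res = 608.72 deg C


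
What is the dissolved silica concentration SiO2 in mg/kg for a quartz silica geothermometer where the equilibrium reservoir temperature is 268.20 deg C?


SiO2 = 10^(5.19 - 1309/(T_eq + 273.15))
SiO2 = 10^(5.19 - 1309/(268.20 + 273.15))
SiO2 = 591.52 mg/kg


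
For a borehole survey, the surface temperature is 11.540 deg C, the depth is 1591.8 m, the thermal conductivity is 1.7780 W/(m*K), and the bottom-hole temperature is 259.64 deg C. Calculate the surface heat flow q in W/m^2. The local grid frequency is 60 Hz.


Step 1: grad = (T_d - T_surf)/d * 1000 = (259.64 - 11.54)/1591.8 * 1000 = 155.8613 deg C/km
Step 2: q = k * grad / 1000 = 1.778 * 155.8613 / 1000 = 0.27712 W/m^2
q = 0.27712 W/m^2


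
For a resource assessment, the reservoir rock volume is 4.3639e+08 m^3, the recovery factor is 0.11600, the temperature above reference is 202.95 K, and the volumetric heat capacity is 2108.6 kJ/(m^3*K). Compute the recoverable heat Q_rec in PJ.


Step 1: Q_s = Vr*rhoc*dT/1e12 = 4.3639e+08*2108.6*202.95/1e12 = 186.7489 PJ
Step 2: Q_rec = Q_s * RF = 186.7489 * 0.116 = 21.663 PJ
Q_rec = 21.663 PJ


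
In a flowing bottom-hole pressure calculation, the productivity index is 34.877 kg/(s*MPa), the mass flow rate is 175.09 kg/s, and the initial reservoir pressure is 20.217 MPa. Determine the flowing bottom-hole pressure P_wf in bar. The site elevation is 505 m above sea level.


P_wf = P_i - mdot / PI
P_wf = 20.217 - 175.09 / 34.877
P_wf = 15.19679 MPa
Convert: 15.19679 MPa * 10.0 = 151.97 bar
P_wf = 151.97 bar


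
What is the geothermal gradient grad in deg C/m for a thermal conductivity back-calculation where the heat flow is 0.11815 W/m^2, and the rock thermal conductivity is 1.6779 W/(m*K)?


grad = q / k * 1000
grad = 0.11815 / 1.6779 * 1000
grad = 70.41540 deg C/km
Convert: 70.41540 deg C/km * 0.001 = 0.070415 deg C/m
grad = 0.070415 deg C/m


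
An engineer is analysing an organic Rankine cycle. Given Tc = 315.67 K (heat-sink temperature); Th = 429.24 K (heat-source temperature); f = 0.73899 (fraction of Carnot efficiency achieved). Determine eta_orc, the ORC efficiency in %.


eta_orc = (1 - Tc/Th) * f * 100
eta_orc = (1 - 315.67/429.24) * 0.73899 * 100
eta_orc = 19.552 %


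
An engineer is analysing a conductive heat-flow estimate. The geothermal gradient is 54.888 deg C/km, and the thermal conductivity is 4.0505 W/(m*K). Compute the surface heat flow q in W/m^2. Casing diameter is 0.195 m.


q = k * grad / 1000
q = 4.0505 * 54.888 / 1000
q = 0.22232 W/m^2


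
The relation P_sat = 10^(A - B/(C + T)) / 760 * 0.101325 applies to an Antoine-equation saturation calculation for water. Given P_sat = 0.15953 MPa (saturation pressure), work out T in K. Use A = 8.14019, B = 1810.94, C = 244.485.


T = B / (A - log10(P_sat * 760 / 0.101325)) - C
T = 1810.94 / (8.14019 - log10(0.15953 * 760 / 0.101325)) - 244.485
T = 113.2492 deg C
Convert to K: 113.2492 + 273.15 = 386.40 K
T = 386.40 K


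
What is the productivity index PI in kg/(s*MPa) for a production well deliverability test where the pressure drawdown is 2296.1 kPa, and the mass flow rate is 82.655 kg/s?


PI = mdot * 1000 / dP
PI = 82.655 * 1000 / 2296.1
PI = 35.998 kg/(s*MPa)


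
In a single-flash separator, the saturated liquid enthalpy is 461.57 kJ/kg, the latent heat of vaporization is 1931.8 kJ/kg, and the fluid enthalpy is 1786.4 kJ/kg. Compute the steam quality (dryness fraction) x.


x = (h - hf) / hfg
x = (1786.4 - 461.57) / 1931.8
x = 0.68580


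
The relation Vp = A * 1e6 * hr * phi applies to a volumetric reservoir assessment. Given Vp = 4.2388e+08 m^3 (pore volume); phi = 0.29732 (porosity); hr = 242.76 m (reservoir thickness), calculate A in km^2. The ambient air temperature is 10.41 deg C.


A = Vp / (1e6 * hr * phi)
A = 4.2388e+08 / (1e6 * 242.76 * 0.29732)
A = 5.8728 km^2


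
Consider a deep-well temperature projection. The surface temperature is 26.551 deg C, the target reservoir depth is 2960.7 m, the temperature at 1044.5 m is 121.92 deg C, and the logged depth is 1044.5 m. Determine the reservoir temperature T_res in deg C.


Step 1: grad = (T_d1 - T_surf)/d1 * 1000 = (121.92 - 26.551)/1044.5 * 1000 = 91.30589 deg C/km
Step 2: T_res = T_surf + grad*d2/1000 = 26.551 + 91.30589*2960.7/1000 = 296.88 deg C
T_res = 296.88 deg C


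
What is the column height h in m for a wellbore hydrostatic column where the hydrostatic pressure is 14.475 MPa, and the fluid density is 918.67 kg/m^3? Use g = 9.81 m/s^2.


h = P * 1e6 / (g * rho)
h = 14.475 * 1e6 / (9.81 * 918.67)
h = 1606.2 m


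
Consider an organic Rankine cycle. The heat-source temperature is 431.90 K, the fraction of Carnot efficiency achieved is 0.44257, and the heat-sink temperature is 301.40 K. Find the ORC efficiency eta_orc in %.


eta_orc = (1 - Tc/Th) * f * 100
eta_orc = (1 - 301.40/431.90) * 0.44257 * 100
eta_orc = 13.372 %


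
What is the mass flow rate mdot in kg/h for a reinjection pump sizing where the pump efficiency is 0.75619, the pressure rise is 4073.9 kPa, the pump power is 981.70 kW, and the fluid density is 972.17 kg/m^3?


mdot = P_pump * rho * eta / dP
mdot = 981.70 * 972.17 * 0.75619 / 4073.9
mdot = 177.1502 kg/s
Convert: 177.1502 kg/s * 3600.0 = 6.3774e+05 kg/h
mdot = 6.3774e+05 kg/h


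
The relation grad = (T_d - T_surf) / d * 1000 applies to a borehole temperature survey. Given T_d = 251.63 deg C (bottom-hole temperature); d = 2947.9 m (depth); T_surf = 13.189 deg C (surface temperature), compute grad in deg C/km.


grad = (T_d - T_surf) / d * 1000
grad = (251.63 - 13.189) / 2947.9 * 1000
grad = 80.885 deg C/km


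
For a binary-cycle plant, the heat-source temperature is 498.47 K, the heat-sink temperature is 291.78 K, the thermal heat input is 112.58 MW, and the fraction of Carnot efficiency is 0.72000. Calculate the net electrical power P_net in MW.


Step 1: eta = (1 - Tc/Th)*f = (1 - 291.78/498.47)*0.72 = 0.2985472
Step 2: P_net = eta * Q_in = 0.2985472 * 112.58 = 33.610 MW
P_net = 33.610 MW


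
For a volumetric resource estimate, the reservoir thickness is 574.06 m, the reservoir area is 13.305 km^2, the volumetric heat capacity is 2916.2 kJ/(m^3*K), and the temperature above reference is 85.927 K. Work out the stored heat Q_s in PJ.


Step 1: Vr = A*1e6*hr = 13.305*1e6*574.06 = 7.637868e+09 m^3
Step 2: Q_s = Vr*rhoc*dT/1e12 = 7.637868e+09*2916.2*85.927/1e12 = 1913.9 PJ
Q_s = 1913.9 PJ


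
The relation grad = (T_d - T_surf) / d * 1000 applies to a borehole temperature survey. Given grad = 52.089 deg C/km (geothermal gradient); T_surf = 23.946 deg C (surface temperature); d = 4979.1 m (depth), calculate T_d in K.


T_d = T_surf + grad * d / 1000
T_d = 23.946 + 52.089 * 4979.1 / 1000
T_d = 283.3023 deg C
Convert to K: 283.3023 + 273.15 = 556.45 K
T_d = 556.45 K


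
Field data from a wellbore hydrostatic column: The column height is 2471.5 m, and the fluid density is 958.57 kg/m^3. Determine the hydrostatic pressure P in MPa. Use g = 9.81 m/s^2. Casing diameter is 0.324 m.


P = rho * g * h / 1e6
P = 958.57 * 9.81 * 2471.5 / 1e6
P = 23.241 MPa


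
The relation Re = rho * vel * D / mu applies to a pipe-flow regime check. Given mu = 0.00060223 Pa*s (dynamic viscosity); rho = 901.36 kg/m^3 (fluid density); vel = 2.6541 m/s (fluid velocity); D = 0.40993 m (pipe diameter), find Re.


Re = rho * vel * D / mu
Re = 901.36 * 2.6541 * 0.40993 / 0.00060223
Re = 1.6284e+06


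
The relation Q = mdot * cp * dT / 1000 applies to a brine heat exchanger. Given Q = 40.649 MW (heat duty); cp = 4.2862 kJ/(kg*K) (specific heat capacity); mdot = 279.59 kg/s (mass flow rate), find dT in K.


dT = Q * 1000 / (mdot * cp)
dT = 40.649 * 1000 / (279.59 * 4.2862)
dT = 33.920 K


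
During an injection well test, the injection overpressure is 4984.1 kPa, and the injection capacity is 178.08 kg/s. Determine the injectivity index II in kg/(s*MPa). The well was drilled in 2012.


II = mdot * 1000 / dP
II = 178.08 * 1000 / 4984.1
II = 35.730 kg/(s*MPa)


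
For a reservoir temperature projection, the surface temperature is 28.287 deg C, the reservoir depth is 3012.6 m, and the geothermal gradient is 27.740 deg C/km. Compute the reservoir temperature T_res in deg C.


T_res = T_surf + grad * d / 1000
T_res = 28.287 + 27.740 * 3012.6 / 1000
T_res = 111.86 deg C


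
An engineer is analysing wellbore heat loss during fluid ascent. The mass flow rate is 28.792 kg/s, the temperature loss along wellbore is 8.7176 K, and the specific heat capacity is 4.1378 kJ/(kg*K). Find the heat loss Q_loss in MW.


Q_loss = mdot * cp * dT
Q_loss = 28.792 * 4.1378 * 8.7176
Q_loss = 1038.576 kW
Convert: 1038.576 kW * 0.001 = 1.0386 MW
Q_loss = 1.0386 MW


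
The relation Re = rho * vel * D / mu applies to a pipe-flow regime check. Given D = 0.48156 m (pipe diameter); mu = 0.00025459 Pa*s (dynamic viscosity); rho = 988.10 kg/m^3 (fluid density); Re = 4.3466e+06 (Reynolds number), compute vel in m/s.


vel = Re * mu / (rho * D)
vel = 4.3466e+06 * 0.00025459 / (988.10 * 0.48156)
vel = 2.3256 m/s


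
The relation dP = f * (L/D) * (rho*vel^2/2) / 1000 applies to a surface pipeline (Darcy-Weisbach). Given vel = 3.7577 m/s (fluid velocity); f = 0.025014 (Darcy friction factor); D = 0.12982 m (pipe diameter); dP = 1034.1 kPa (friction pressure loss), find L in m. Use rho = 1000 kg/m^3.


L = dP*1000*D / (f*rho*vel^2/2)
L = 1034.1*1000*0.12982 / (0.025014*1000*3.7577^2/2)
L = 760.16 m


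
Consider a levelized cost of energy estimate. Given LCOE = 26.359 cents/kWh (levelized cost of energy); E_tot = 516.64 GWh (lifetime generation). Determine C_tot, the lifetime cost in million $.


C_tot = LCOE / 100 * E_tot
C_tot = 26.359 / 100 * 516.64
C_tot = 136.18 million $


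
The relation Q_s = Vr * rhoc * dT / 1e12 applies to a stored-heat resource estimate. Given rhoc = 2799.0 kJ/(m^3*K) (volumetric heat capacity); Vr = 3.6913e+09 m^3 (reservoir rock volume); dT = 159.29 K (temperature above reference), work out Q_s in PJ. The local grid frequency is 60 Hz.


Q_s = Vr * rhoc * dT / 1e12
Q_s = 3.6913e+09 * 2799.0 * 159.29 / 1e12
Q_s = 1645.8 PJ


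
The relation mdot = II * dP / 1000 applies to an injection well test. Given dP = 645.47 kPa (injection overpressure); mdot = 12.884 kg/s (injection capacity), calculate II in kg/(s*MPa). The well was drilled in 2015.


II = mdot * 1000 / dP
II = 12.884 * 1000 / 645.47
II = 19.961 kg/(s*MPa)


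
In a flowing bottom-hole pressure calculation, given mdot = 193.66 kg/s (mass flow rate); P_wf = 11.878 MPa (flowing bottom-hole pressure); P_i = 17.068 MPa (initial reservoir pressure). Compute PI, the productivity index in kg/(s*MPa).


PI = mdot / (P_i - P_wf)
PI = 193.66 / (17.068 - 11.878)
PI = 37.314 kg/(s*MPa)


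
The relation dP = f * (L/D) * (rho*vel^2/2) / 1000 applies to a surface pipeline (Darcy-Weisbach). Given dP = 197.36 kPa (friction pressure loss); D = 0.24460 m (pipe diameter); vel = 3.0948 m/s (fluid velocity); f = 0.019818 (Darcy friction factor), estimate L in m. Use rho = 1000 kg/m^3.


L = dP*1000*D / (f*rho*vel^2/2)
L = 197.36*1000*0.24460 / (0.019818*1000*3.0948^2/2)
L = 508.65 m


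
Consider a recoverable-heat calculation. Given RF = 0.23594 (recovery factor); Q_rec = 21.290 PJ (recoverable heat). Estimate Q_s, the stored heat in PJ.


Q_s = Q_rec / RF
Q_s = 21.290 / 0.23594
Q_s = 90.235 PJ


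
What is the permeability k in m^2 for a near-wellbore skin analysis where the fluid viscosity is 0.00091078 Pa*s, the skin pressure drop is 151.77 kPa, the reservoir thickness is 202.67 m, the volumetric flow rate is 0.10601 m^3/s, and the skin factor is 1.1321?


k = S*q*mu / (2*pi*dP_s*1000*hr)
k = 1.1321*0.10601*0.00091078 / (2*pi*151.77*1000*202.67)
k = 5.6557e-13 m^2


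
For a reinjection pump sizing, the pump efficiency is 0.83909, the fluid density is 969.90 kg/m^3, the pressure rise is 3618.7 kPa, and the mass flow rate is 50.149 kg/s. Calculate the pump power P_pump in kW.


P_pump = mdot * dP / (rho * eta)
P_pump = 50.149 * 3618.7 / (969.90 * 0.83909)
P_pump = 222.99 kW


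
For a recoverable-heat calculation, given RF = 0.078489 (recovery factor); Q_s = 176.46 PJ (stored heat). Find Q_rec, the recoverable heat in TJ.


Q_rec = Q_s * RF
Q_rec = 176.46 * 0.078489
Q_rec = 13.85017 PJ
Convert: 13.85017 PJ * 1000.0 = 13850 TJ
Q_rec = 13850 TJ


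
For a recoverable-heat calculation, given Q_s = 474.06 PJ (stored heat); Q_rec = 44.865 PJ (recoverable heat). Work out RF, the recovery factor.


RF = Q_rec / Q_s
RF = 44.865 / 474.06
RF = 0.094640


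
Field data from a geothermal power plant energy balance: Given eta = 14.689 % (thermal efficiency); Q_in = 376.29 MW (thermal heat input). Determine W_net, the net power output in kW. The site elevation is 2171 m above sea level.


W_net = eta / 100 * Q_in
W_net = 14.689 / 100 * 376.29
W_net = 55.27324 MW
Convert: 55.27324 MW * 1000.0 = 55273 kW
W_net = 55273 kW


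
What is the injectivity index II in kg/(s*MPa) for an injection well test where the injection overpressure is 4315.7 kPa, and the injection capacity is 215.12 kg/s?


II = mdot * 1000 / dP
II = 215.12 * 1000 / 4315.7
II = 49.846 kg/(s*MPa)


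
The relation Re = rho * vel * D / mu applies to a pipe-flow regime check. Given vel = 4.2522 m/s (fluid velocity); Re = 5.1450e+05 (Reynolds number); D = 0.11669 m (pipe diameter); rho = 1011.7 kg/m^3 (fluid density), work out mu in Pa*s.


mu = rho * vel * D / Re
mu = 1011.7 * 4.2522 * 0.11669 / 5.1450e+05
mu = 0.00097569 Pa*s


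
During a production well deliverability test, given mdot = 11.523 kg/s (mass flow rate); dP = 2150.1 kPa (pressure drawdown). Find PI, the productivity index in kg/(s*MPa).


PI = mdot * 1000 / dP
PI = 11.523 * 1000 / 2150.1
PI = 5.3593 kg/(s*MPa)


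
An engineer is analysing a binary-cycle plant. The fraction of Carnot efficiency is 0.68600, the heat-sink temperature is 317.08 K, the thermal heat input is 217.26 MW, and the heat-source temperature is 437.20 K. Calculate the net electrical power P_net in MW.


Step 1: eta = (1 - Tc/Th)*f = (1 - 317.08/437.2)*0.686 = 0.1884774
Step 2: P_net = eta * Q_in = 0.1884774 * 217.26 = 40.949 MW
P_net = 40.949 MW


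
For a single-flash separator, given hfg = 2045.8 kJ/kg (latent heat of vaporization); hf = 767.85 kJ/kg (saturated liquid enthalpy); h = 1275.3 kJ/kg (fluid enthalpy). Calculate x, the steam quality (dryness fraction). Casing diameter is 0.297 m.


x = (h - hf) / hfg
x = (1275.3 - 767.85) / 2045.8
x = 0.24804


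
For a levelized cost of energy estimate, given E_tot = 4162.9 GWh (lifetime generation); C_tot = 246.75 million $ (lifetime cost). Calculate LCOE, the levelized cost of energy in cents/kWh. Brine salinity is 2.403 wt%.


LCOE = C_tot / E_tot * 100
LCOE = 246.75 / 4162.9 * 100
LCOE = 5.9274 cents/kWh


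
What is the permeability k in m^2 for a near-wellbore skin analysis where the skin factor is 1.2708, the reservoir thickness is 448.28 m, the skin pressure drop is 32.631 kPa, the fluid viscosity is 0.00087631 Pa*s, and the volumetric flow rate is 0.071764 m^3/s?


k = S*q*mu / (2*pi*dP_s*1000*hr)
k = 1.2708*0.071764*0.00087631 / (2*pi*32.631*1000*448.28)
k = 8.6952e-13 m^2


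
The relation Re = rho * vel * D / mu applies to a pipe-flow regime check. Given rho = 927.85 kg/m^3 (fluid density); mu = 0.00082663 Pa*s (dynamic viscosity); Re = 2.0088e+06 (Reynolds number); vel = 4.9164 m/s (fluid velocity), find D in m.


D = Re * mu / (rho * vel)
D = 2.0088e+06 * 0.00082663 / (927.85 * 4.9164)
D = 0.36402 m


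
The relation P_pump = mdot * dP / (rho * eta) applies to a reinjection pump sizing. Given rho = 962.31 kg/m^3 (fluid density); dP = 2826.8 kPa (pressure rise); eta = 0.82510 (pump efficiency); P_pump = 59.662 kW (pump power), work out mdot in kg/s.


mdot = P_pump * rho * eta / dP
mdot = 59.662 * 962.31 * 0.82510 / 2826.8
mdot = 16.758 kg/s


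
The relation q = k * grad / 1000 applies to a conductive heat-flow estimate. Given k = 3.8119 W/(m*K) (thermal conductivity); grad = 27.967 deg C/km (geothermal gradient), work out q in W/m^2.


q = k * grad / 1000
q = 3.8119 * 27.967 / 1000
q = 0.10661 W/m^2


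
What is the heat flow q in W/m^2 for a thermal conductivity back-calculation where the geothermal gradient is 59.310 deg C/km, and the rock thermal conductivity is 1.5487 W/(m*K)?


q = k * grad / 1000
q = 1.5487 * 59.310 / 1000
q = 0.091853 W/m^2


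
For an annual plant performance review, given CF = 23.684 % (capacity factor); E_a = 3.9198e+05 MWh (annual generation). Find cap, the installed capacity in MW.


cap = E_a / (CF/100 * 8760)
cap = 3.9198e+05 / (23.684/100 * 8760)
cap = 188.93 MW


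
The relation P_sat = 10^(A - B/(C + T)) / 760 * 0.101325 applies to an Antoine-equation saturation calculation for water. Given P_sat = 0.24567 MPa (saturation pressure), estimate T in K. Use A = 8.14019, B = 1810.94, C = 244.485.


T = B / (A - log10(P_sat * 760 / 0.101325)) - C
T = 1810.94 / (8.14019 - log10(0.24567 * 760 / 0.101325)) - 244.485
T = 127.0096 deg C
Convert to K: 127.0096 + 273.15 = 400.16 K
T = 400.16 K


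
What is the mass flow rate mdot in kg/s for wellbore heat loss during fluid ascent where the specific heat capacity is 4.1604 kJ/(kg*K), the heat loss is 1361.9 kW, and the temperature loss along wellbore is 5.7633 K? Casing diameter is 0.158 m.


mdot = Q_loss / (cp * dT)
mdot = 1361.9 / (4.1604 * 5.7633)
mdot = 56.799 kg/s


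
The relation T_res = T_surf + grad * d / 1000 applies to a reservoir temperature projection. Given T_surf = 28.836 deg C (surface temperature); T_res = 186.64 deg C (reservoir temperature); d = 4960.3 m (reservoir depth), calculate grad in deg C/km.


grad = (T_res - T_surf) / d * 1000
grad = (186.64 - 28.836) / 4960.3 * 1000
grad = 31.813 deg C/km


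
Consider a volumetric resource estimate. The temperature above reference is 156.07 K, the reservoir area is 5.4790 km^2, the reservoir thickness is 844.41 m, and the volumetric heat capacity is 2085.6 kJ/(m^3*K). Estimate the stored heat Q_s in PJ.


Step 1: Vr = A*1e6*hr = 5.479*1e6*844.41 = 4.626522e+09 m^3
Step 2: Q_s = Vr*rhoc*dT/1e12 = 4.626522e+09*2085.6*156.07/1e12 = 1505.9 PJ
Q_s = 1505.9 PJ


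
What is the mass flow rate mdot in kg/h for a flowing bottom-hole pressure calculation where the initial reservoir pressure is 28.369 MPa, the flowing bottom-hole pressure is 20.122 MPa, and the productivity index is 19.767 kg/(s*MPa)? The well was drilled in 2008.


mdot = (P_i - P_wf) * PI
mdot = (28.369 - 20.122) * 19.767
mdot = 163.0184 kg/s
Convert: 163.0184 kg/s * 3600.0 = 5.8687e+05 kg/h
mdot = 5.8687e+05 kg/h


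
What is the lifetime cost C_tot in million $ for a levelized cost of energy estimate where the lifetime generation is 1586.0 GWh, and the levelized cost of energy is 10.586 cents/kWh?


C_tot = LCOE / 100 * E_tot
C_tot = 10.586 / 100 * 1586.0
C_tot = 167.89 million $


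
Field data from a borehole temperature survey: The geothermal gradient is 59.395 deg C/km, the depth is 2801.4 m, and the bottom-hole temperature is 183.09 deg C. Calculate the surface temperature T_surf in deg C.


T_surf = T_d - grad * d / 1000
T_surf = 183.09 - 59.395 * 2801.4 / 1000
T_surf = 16.701 deg C


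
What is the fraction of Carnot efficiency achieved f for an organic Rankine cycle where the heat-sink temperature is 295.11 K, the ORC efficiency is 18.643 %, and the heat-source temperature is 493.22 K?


f = (eta_orc/100) / (1 - Tc/Th)
f = (18.643/100) / (1 - 295.11/493.22)
f = 0.46414


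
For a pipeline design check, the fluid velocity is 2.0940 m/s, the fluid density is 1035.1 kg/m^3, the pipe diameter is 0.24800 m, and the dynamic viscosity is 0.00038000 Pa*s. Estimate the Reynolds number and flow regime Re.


Step 1: Re = rho*vel*D/mu = 1035.1*2.094*0.248/0.00038 = 1.4146e+06
Step 2: Re = 1.4146e+06 > 4000, so flow is turbulent.
Re = 1.4146e+06 (turbulent)


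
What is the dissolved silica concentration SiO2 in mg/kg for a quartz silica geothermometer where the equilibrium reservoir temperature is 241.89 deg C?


SiO2 = 10^(5.19 - 1309/(T_eq + 273.15))
SiO2 = 10^(5.19 - 1309/(241.89 + 273.15))
SiO2 = 445.09 mg/kg


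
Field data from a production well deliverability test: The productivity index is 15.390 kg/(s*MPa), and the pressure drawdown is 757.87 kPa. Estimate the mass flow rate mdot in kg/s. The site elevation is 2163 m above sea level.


mdot = PI * dP / 1000
mdot = 15.390 * 757.87 / 1000
mdot = 11.664 kg/s


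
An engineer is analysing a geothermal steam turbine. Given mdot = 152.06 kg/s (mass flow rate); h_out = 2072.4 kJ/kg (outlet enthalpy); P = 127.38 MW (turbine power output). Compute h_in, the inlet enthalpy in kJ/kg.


h_in = h_out + P * 1000 / mdot
h_in = 2072.4 + 127.38 * 1000 / 152.06
h_in = 2910.1 kJ/kg


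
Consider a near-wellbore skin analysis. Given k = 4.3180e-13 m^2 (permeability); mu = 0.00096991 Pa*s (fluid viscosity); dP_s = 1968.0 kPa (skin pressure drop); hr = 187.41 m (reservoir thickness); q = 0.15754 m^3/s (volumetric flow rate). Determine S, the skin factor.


S = dP_s * 1000 * 2*pi*k*hr / (q*mu)
S = 1968.0 * 1000 * 2*pi*4.3180e-13*187.41 / (0.15754*0.00096991)
S = 6.5487


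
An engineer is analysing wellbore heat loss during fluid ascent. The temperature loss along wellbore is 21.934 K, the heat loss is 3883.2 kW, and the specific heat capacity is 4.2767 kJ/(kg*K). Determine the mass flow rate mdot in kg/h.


mdot = Q_loss / (cp * dT)
mdot = 3883.2 / (4.2767 * 21.934)
mdot = 41.39645 kg/s
Convert: 41.39645 kg/s * 3600.0 = 1.4903e+05 kg/h
mdot = 1.4903e+05 kg/h


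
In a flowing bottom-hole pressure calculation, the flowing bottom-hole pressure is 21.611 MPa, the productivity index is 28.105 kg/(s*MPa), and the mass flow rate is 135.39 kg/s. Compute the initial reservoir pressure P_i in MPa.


P_i = P_wf + mdot / PI
P_i = 21.611 + 135.39 / 28.105
P_i = 26.428 MPa


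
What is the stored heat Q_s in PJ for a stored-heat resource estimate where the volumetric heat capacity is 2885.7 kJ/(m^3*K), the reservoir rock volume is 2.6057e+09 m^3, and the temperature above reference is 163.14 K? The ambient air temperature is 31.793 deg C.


Q_s = Vr * rhoc * dT / 1e12
Q_s = 2.6057e+09 * 2885.7 * 163.14 / 1e12
Q_s = 1226.7 PJ


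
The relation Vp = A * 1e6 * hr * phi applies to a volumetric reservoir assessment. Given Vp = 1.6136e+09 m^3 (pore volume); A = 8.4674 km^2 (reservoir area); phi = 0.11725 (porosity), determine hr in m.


hr = Vp / (A * 1e6 * phi)
hr = 1.6136e+09 / (8.4674 * 1e6 * 0.11725)
hr = 1625.3 m


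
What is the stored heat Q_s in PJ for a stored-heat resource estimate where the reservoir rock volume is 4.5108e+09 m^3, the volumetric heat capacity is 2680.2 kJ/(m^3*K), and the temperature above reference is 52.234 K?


Q_s = Vr * rhoc * dT / 1e12
Q_s = 4.5108e+09 * 2680.2 * 52.234 / 1e12
Q_s = 631.50 PJ


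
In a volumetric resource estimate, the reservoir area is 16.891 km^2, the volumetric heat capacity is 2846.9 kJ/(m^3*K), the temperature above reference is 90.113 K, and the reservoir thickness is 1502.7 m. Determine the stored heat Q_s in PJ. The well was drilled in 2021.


Step 1: Vr = A*1e6*hr = 16.891*1e6*1502.7 = 2.538211e+10 m^3
Step 2: Q_s = Vr*rhoc*dT/1e12 = 2.538211e+10*2846.9*90.113/1e12 = 6511.6 PJ
Q_s = 6511.6 PJ


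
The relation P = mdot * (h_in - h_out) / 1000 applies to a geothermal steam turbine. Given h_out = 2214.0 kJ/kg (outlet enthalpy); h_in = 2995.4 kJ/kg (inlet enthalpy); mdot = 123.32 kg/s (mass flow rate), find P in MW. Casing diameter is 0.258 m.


P = mdot * (h_in - h_out) / 1000
P = 123.32 * (2995.4 - 2214.0) / 1000
P = 96.362 MW


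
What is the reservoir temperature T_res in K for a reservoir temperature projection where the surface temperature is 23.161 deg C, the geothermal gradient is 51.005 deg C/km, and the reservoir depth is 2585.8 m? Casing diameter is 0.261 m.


T_res = T_surf + grad * d / 1000
T_res = 23.161 + 51.005 * 2585.8 / 1000
T_res = 155.0497 deg C
Convert to K: 155.0497 + 273.15 = 428.20 K
T_res = 428.20 K


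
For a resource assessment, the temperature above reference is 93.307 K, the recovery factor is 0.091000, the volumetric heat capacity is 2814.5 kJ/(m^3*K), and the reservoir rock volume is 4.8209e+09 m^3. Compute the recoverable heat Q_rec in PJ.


Step 1: Q_s = Vr*rhoc*dT/1e12 = 4.8209e+09*2814.5*93.307/1e12 = 1266.029 PJ
Step 2: Q_rec = Q_s * RF = 1266.029 * 0.091 = 115.21 PJ
Q_rec = 115.21 PJ


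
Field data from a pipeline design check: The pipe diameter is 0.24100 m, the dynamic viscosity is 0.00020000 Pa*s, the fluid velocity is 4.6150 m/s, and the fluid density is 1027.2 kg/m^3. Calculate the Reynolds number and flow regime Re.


Step 1: Re = rho*vel*D/mu = 1027.2*4.615*0.241/0.0002 = 5.7123e+06
Step 2: Re = 5.7123e+06 > 4000, so flow is turbulent.
Re = 5.7123e+06 (turbulent)


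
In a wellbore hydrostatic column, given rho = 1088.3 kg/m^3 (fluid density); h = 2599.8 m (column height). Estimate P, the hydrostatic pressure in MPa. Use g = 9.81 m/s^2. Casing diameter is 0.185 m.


P = rho * g * h / 1e6
P = 1088.3 * 9.81 * 2599.8 / 1e6
P = 27.756 MPa
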